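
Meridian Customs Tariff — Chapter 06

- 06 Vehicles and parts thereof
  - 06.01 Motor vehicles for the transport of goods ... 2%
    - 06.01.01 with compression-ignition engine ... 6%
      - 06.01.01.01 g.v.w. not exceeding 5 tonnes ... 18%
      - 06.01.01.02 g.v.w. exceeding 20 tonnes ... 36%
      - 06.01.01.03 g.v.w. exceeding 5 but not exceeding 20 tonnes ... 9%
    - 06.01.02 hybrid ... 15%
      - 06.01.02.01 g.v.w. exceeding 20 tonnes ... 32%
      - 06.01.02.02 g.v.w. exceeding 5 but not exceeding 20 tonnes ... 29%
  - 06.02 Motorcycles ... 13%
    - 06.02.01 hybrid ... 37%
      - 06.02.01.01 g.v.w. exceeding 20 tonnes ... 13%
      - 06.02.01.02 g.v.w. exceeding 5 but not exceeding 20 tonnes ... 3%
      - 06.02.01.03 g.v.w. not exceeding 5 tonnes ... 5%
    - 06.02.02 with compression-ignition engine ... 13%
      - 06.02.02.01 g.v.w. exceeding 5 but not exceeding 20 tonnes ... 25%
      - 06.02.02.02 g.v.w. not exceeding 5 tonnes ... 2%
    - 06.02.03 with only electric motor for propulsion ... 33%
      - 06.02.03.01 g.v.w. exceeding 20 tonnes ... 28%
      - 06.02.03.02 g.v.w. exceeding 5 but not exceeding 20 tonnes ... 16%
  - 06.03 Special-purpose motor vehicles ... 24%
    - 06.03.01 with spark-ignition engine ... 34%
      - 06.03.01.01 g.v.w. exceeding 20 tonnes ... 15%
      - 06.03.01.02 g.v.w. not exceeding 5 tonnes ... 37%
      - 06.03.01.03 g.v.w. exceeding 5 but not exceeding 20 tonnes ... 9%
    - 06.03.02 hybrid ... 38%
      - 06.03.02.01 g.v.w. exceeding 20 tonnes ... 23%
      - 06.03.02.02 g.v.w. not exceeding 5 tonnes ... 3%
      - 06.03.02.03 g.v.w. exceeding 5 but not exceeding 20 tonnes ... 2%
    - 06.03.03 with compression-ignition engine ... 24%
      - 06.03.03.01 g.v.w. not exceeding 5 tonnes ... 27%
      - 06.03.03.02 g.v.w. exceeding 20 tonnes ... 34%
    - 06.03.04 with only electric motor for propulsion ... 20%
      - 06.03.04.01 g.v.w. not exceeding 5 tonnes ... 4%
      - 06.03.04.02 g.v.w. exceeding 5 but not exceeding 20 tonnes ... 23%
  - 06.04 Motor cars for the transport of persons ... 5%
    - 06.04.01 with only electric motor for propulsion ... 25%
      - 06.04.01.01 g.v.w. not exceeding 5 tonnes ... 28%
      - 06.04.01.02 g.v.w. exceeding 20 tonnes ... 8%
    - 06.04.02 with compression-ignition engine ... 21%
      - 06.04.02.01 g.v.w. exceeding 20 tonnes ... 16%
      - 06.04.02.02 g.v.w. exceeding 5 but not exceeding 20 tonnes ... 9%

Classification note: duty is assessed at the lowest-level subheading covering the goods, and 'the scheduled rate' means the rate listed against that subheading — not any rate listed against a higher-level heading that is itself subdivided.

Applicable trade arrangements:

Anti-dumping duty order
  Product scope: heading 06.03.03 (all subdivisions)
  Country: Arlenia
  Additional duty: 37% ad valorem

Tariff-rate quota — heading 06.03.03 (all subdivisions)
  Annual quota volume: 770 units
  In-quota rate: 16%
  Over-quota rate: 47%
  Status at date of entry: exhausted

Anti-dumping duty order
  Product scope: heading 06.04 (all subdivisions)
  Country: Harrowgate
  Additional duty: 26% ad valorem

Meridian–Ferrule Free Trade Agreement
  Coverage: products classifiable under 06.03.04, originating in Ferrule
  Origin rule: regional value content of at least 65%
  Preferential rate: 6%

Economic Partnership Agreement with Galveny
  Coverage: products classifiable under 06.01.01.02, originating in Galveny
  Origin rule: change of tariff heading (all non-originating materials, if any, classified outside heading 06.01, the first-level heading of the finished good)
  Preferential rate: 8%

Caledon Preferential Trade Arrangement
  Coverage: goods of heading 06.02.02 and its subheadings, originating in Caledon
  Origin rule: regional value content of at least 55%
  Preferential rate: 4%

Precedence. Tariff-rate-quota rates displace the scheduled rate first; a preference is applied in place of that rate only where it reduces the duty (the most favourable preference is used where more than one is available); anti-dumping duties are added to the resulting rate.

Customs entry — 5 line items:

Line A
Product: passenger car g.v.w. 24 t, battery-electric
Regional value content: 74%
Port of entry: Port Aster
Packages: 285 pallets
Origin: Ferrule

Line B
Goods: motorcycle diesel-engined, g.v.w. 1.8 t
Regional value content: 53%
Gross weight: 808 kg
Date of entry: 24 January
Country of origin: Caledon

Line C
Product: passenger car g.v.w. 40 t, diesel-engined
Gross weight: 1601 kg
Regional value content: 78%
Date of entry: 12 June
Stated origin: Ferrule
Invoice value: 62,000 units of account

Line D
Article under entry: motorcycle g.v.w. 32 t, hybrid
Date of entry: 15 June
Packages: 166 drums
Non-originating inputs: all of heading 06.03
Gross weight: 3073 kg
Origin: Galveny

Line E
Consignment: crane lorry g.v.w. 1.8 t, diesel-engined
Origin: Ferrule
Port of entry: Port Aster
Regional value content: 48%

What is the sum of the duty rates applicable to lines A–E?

Line A: passenger car → 06.04; battery-electric → 06.04.01; g.v.w. 24 t → 06.04.01.02. Scheduled 8%. Ferrule agreement on 06.03.04: 06.04.01.02 not covered. → 8%.
Line B: motorcycle → 06.02; diesel-engined → 06.02.02; g.v.w. 1.8 t → 06.02.02.02. Scheduled 2%. Caledon agreement on 06.02.02: RVC < 55%. → 2%.
Line C: passenger car → 06.04; diesel-engined → 06.04.02; g.v.w. 40 t → 06.04.02.01. Scheduled 16%. Ferrule agreement on 06.03.04: 06.04.02.01 not covered. → 16%.
Line D: motorcycle → 06.02; hybrid → 06.02.01; g.v.w. 32 t → 06.02.01.01. Scheduled 13%. Galveny agreement on 06.01.01.02: 06.02.01.01 not covered. → 13%.
Line E: crane lorry → 06.03; diesel-engined → 06.03.03; g.v.w. 1.8 t → 06.03.03.01. Scheduled 27%. quota on 06.03.03 exhausted → over-quota 47%; Ferrule agreement on 06.03.04: 06.03.03.01 not covered. → 47%.
Sum: 8% + 2% + 16% + 13% + 47% = 86%.

86%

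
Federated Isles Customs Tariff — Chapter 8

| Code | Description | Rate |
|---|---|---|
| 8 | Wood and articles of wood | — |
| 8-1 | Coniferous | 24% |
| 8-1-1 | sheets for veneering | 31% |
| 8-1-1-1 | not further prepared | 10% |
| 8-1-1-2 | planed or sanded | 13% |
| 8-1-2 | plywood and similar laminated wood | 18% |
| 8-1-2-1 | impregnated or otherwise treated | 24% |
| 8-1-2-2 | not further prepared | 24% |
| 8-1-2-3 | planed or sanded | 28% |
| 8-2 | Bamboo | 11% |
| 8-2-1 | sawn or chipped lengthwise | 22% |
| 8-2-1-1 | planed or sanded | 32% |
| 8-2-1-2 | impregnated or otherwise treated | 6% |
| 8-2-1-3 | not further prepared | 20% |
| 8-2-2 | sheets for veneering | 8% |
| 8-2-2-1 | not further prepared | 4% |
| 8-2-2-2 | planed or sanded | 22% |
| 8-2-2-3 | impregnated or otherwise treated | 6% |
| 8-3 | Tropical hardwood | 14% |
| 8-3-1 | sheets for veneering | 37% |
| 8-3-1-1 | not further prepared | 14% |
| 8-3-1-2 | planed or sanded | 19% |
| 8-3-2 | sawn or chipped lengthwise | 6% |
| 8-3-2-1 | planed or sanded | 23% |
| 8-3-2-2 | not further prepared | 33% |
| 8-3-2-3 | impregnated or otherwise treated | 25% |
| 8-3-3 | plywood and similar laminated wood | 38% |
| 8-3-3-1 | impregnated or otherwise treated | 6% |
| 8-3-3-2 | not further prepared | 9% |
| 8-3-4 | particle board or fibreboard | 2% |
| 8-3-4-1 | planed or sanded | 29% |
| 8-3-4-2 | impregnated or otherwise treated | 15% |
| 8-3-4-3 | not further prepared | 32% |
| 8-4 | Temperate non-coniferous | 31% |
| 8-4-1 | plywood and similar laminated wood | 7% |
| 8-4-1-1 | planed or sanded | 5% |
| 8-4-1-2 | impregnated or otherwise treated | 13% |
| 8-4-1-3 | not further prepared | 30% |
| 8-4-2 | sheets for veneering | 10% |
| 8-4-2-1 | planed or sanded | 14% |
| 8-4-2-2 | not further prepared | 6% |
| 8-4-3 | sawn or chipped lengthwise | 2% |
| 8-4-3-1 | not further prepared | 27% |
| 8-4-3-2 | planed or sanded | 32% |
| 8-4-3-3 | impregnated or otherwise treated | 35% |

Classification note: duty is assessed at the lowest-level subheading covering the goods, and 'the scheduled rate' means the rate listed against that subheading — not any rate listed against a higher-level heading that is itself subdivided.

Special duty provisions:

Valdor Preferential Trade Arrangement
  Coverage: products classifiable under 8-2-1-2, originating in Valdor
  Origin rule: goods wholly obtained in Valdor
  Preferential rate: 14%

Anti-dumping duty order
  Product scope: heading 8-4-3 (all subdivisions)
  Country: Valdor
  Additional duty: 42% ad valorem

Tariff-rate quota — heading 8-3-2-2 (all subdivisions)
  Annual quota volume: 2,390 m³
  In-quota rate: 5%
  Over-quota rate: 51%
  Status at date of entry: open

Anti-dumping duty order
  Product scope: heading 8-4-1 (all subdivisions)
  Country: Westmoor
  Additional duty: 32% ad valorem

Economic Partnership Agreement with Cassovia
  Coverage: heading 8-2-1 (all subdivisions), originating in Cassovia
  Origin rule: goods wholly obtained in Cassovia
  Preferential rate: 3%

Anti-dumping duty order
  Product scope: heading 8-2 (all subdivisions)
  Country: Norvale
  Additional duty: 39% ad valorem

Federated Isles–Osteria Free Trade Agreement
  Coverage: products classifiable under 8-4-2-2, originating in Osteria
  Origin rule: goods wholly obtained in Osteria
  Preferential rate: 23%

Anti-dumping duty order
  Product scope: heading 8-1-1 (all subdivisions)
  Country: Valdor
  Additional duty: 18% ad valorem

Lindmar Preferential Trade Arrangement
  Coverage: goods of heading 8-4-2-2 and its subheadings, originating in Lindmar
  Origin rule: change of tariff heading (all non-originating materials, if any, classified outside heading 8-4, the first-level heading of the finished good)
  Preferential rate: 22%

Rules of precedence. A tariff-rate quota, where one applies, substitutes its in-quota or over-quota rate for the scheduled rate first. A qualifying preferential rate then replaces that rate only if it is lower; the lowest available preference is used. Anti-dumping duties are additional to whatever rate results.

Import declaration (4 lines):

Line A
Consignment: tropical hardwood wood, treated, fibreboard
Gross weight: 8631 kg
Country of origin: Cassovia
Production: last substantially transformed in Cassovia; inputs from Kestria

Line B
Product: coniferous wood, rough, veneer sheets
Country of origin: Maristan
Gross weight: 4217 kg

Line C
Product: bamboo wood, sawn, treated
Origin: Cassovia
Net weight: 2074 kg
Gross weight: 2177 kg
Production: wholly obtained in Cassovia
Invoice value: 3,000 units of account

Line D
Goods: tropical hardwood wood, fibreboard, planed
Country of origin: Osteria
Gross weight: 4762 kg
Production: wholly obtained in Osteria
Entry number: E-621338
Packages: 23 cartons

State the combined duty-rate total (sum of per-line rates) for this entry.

Line A: tropical hardwood → 8-3; fibreboard → 8-3-4; treated → 8-3-4-2. Scheduled 15%. Cassovia agreement on 8-2-1: 8-3-4-2 not covered. → 15%.
Line B: coniferous → 8-1; veneer sheets → 8-1-1; rough → 8-1-1-1. Scheduled 10%. No special measure applies. → 10%.
Line C: bamboo → 8-2; sawn → 8-2-1; treated → 8-2-1-2. Scheduled 6%. Cassovia agreement on 8-2-1: wholly obtained → 3% available; preferential 3%. → 3%.
Line D: tropical hardwood → 8-3; fibreboard → 8-3-4; planed → 8-3-4-1. Scheduled 29%. Osteria agreement on 8-4-2-2: 8-3-4-1 not covered. → 29%.
Sum: 15% + 10% + 3% + 29% = 57%.

57%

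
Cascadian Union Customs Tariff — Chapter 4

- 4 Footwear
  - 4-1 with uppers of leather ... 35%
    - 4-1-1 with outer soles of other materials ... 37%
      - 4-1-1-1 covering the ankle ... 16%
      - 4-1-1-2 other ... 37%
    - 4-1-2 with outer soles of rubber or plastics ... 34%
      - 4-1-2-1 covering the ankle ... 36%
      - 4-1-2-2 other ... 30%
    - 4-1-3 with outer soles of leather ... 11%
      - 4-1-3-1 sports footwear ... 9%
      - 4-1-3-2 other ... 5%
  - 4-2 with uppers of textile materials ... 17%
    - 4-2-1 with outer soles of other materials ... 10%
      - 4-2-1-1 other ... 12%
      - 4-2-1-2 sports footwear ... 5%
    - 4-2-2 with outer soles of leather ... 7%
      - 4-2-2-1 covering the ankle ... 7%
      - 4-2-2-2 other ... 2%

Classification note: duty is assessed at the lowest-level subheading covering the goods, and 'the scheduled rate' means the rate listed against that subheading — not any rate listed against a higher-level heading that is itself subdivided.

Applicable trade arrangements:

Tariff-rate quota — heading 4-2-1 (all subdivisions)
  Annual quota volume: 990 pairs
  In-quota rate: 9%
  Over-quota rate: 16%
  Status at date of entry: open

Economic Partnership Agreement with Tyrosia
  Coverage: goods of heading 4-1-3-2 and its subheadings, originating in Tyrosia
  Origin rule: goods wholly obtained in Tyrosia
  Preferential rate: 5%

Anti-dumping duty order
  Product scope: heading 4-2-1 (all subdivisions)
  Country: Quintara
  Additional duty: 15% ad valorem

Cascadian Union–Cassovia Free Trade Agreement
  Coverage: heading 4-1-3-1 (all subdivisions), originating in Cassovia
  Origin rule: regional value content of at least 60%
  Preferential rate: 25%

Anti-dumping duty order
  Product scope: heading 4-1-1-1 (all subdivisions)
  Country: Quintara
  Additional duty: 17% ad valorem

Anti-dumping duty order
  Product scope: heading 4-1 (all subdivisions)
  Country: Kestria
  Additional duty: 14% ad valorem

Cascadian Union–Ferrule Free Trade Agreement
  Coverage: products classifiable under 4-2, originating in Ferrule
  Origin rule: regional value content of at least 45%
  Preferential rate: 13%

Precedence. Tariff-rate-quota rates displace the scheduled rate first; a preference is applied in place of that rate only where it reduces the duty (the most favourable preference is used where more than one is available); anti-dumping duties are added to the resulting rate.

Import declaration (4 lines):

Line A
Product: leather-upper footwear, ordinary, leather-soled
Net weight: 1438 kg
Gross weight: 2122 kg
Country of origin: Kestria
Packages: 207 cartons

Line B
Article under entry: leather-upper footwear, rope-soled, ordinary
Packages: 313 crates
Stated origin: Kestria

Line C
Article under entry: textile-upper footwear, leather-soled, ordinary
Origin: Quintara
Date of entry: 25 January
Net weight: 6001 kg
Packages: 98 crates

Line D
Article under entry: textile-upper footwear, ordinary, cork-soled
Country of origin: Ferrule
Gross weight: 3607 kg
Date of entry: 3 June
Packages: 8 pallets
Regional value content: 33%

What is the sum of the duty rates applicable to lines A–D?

Line A: leather-upper → 4-1; leather-soled → 4-1-3; ordinary → 4-1-3-2. Scheduled 5%. anti-dumping (Kestria, 4-1): +14%; total 5% + 14% = 19%. → 19%.
Line B: leather-upper → 4-1; rope-soled → 4-1-1; ordinary → 4-1-1-2. Scheduled 37%. anti-dumping (Kestria, 4-1): +14%; total 37% + 14% = 51%. → 51%.
Line C: textile-upper → 4-2; leather-soled → 4-2-2; ordinary → 4-2-2-2. Scheduled 2%. No special measure applies. → 2%.
Line D: textile-upper → 4-2; cork-soled → 4-2-1; ordinary → 4-2-1-1. Scheduled 12%. quota on 4-2-1 open → in-quota 9%; Ferrule agreement on 4-2: RVC < 45%. → 9%.
Sum: 19% + 51% + 2% + 9% = 81%.

81%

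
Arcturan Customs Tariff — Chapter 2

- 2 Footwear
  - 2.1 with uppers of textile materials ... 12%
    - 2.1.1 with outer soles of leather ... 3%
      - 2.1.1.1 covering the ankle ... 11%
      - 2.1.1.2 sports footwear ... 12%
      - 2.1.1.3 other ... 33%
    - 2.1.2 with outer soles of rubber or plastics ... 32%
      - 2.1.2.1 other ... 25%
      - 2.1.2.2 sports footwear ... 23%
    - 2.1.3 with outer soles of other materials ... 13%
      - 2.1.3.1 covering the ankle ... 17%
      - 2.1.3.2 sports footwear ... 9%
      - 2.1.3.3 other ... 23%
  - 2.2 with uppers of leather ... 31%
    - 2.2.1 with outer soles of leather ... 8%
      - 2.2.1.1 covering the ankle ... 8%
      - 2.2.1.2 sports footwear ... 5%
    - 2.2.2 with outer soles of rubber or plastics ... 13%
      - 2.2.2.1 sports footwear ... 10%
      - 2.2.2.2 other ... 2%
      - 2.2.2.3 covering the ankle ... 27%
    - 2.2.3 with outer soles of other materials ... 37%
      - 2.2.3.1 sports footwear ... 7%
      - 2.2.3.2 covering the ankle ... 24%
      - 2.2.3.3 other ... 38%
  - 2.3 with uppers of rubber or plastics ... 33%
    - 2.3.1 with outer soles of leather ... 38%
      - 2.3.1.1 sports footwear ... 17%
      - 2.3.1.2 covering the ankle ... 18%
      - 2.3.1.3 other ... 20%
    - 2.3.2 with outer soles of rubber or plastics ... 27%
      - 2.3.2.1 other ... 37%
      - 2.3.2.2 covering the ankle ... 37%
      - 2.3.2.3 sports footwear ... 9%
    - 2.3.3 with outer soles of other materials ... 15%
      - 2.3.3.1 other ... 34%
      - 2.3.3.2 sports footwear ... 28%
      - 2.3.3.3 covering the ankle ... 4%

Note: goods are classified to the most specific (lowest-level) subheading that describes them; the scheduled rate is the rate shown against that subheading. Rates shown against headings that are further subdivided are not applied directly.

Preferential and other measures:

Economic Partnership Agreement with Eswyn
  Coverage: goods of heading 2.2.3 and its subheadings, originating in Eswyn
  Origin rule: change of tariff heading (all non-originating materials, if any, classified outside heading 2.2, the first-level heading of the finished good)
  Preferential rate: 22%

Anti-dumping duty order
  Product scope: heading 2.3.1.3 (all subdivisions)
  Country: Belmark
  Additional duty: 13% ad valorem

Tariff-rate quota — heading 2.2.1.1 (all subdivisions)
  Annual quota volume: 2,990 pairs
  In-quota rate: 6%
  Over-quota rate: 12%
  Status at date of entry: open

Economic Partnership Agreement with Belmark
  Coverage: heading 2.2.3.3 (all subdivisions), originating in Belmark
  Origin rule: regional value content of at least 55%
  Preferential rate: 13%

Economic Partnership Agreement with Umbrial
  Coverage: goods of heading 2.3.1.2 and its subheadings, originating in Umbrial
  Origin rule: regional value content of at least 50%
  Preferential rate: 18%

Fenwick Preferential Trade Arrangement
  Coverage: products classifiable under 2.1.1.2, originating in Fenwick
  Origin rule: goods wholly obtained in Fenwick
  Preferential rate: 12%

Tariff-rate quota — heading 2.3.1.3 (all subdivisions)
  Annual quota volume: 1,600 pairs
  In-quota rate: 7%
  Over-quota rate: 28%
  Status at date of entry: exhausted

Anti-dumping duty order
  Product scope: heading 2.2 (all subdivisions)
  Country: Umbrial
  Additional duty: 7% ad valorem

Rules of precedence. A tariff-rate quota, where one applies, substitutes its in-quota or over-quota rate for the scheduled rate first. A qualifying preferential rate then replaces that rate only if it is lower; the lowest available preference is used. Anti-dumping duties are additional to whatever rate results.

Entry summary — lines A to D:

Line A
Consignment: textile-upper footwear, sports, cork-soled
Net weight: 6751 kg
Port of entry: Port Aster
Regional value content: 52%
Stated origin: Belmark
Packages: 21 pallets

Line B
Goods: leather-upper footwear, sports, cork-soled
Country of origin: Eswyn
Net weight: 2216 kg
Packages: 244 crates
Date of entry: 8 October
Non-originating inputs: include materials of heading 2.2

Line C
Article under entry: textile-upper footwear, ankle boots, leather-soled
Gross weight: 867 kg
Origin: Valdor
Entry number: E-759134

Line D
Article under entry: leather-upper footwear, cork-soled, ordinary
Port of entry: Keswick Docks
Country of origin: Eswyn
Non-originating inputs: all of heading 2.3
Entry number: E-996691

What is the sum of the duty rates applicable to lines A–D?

Line A: textile-upper → 2.1; cork-soled → 2.1.3; sports → 2.1.3.2. Scheduled 9%. Belmark agreement on 2.2.3.3: 2.1.3.2 not covered. → 9%.
Line B: leather-upper → 2.2; cork-soled → 2.2.3; sports → 2.2.3.1. Scheduled 7%. Eswyn agreement on 2.2.3: CTH not met. → 7%.
Line C: textile-upper → 2.1; leather-soled → 2.1.1; ankle boots → 2.1.1.1. Scheduled 11%. No special measure applies. → 11%.
Line D: leather-upper → 2.2; cork-soled → 2.2.3; ordinary → 2.2.3.3. Scheduled 38%. Eswyn agreement on 2.2.3: CTH met → 22% available; preferential 22%. → 22%.
Sum: 9% + 7% + 11% + 22% = 49%.

49%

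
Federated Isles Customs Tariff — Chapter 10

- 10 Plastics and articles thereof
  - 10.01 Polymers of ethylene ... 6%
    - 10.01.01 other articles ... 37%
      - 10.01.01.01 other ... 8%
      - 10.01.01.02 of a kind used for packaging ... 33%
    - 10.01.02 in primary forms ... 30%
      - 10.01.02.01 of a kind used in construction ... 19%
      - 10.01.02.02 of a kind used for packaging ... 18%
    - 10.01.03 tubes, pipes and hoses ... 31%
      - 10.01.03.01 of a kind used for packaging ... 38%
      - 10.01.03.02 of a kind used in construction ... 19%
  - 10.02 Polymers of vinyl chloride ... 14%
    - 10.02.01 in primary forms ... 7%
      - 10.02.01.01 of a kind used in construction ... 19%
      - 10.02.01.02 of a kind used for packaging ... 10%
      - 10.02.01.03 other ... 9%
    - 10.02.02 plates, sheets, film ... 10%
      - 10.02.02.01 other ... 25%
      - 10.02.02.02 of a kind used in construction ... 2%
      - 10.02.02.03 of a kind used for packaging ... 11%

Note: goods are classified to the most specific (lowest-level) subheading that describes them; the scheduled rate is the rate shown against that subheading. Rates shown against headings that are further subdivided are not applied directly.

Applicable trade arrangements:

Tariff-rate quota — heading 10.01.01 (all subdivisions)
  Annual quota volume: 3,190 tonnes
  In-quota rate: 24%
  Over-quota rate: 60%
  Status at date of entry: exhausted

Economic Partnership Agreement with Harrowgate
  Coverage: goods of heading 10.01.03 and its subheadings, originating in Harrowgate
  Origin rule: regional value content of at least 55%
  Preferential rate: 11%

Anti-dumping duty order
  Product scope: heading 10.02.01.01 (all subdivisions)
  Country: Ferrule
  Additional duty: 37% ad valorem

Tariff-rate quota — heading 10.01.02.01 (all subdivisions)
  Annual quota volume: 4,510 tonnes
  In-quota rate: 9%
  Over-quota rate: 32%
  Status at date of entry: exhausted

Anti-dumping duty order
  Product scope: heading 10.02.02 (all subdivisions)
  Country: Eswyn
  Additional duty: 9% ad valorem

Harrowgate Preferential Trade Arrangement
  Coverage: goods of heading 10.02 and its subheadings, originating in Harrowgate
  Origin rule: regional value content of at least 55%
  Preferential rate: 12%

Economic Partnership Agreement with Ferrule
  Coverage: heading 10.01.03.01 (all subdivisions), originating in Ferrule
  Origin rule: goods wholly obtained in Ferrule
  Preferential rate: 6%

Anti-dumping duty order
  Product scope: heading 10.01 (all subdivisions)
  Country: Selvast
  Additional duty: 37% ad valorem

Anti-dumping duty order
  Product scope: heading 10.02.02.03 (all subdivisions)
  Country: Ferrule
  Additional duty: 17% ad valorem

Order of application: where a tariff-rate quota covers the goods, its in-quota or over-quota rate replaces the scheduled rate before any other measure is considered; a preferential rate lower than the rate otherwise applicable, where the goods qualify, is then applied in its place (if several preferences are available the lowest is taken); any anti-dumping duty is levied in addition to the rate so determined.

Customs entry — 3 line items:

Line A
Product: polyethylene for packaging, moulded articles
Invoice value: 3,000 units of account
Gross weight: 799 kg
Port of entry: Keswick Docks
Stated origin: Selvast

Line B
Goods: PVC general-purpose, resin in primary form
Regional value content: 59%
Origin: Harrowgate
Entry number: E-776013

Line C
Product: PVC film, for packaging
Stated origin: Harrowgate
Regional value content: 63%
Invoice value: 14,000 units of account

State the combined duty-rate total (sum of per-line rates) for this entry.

117%

Line A: polyethylene → 10.01; moulded articles → 10.01.01; for packaging → 10.01.01.02. Scheduled 33%. quota on 10.01.01 exhausted → over-quota 60%; anti-dumping (Selvast, 10.01): +37%; total 60% + 37% = 97%. → 97%.
Line B: PVC → 10.02; resin in primary form → 10.02.01; general-purpose → 10.02.01.03. Scheduled 9%. Harrowgate agreement on 10.01.03: 10.02.01.03 not covered; Harrowgate agreement on 10.02: RVC ≥ 55% → 12% available; preference 12% not lower than 9% → no reduction. → 9%.
Line C: PVC → 10.02; film → 10.02.02; for packaging → 10.02.02.03. Scheduled 11%. Harrowgate agreement on 10.01.03: 10.02.02.03 not covered; Harrowgate agreement on 10.02: RVC ≥ 55% → 12% available; preference 12% not lower than 11% → no reduction. → 11%.
Sum: 97% + 9% + 11% = 117%.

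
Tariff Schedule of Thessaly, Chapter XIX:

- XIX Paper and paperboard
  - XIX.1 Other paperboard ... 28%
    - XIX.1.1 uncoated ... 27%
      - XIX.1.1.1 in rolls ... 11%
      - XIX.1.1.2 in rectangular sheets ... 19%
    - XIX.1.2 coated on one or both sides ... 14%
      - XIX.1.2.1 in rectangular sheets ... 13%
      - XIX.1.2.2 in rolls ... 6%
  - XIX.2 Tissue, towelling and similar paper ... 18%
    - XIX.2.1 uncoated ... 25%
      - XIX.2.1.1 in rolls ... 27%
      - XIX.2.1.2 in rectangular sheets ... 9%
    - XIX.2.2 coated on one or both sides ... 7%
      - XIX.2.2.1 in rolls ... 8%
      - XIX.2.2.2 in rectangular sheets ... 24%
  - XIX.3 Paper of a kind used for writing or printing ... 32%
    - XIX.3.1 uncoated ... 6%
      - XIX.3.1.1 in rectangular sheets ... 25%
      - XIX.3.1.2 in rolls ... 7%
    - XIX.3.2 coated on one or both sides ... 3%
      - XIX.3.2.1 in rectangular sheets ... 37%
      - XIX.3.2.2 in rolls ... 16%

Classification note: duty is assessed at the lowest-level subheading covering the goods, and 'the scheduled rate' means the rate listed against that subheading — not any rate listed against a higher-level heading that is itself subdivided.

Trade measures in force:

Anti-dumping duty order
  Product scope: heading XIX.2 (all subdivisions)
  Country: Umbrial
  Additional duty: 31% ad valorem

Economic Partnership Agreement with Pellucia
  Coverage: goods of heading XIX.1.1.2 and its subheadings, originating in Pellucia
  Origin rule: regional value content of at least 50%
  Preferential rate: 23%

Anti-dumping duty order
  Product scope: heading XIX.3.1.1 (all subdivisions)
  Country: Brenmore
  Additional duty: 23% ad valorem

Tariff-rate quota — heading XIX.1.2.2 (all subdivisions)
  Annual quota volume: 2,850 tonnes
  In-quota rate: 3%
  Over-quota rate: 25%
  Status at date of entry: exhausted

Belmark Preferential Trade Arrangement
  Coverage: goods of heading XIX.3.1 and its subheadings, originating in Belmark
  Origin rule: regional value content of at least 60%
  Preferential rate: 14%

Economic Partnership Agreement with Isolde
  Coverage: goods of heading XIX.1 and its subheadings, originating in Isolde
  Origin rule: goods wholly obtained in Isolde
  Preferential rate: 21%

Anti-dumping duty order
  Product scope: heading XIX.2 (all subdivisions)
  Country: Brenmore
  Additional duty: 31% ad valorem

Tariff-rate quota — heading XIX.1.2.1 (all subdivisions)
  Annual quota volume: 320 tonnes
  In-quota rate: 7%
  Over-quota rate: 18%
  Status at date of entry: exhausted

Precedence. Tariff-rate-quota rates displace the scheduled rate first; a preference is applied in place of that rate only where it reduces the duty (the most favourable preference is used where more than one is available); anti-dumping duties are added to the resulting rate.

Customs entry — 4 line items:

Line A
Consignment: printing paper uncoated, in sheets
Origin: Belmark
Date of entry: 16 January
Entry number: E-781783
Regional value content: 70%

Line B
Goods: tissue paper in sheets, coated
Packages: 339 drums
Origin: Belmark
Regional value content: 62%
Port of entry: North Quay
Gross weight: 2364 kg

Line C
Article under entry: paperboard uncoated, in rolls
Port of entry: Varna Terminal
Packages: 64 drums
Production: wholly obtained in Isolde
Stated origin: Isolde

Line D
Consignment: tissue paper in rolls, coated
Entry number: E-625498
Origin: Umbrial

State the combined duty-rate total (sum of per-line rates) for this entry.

88%

Line A: printing paper → XIX.3; uncoated → XIX.3.1; in sheets → XIX.3.1.1. Scheduled 25%. Belmark agreement on XIX.3.1: RVC ≥ 60% → 14% available; preferential 14%. → 14%.
Line B: tissue paper → XIX.2; coated → XIX.2.2; in sheets → XIX.2.2.2. Scheduled 24%. Belmark agreement on XIX.3.1: XIX.2.2.2 not covered. → 24%.
Line C: paperboard → XIX.1; uncoated → XIX.1.1; in rolls → XIX.1.1.1. Scheduled 11%. Isolde agreement on XIX.1: wholly obtained → 21% available; preference 21% not lower than 11% → no reduction. → 11%.
Line D: tissue paper → XIX.2; coated → XIX.2.2; in rolls → XIX.2.2.1. Scheduled 8%. anti-dumping (Umbrial, XIX.2): +31%; total 8% + 31% = 39%. → 39%.
Sum: 14% + 24% + 11% + 39% = 88%.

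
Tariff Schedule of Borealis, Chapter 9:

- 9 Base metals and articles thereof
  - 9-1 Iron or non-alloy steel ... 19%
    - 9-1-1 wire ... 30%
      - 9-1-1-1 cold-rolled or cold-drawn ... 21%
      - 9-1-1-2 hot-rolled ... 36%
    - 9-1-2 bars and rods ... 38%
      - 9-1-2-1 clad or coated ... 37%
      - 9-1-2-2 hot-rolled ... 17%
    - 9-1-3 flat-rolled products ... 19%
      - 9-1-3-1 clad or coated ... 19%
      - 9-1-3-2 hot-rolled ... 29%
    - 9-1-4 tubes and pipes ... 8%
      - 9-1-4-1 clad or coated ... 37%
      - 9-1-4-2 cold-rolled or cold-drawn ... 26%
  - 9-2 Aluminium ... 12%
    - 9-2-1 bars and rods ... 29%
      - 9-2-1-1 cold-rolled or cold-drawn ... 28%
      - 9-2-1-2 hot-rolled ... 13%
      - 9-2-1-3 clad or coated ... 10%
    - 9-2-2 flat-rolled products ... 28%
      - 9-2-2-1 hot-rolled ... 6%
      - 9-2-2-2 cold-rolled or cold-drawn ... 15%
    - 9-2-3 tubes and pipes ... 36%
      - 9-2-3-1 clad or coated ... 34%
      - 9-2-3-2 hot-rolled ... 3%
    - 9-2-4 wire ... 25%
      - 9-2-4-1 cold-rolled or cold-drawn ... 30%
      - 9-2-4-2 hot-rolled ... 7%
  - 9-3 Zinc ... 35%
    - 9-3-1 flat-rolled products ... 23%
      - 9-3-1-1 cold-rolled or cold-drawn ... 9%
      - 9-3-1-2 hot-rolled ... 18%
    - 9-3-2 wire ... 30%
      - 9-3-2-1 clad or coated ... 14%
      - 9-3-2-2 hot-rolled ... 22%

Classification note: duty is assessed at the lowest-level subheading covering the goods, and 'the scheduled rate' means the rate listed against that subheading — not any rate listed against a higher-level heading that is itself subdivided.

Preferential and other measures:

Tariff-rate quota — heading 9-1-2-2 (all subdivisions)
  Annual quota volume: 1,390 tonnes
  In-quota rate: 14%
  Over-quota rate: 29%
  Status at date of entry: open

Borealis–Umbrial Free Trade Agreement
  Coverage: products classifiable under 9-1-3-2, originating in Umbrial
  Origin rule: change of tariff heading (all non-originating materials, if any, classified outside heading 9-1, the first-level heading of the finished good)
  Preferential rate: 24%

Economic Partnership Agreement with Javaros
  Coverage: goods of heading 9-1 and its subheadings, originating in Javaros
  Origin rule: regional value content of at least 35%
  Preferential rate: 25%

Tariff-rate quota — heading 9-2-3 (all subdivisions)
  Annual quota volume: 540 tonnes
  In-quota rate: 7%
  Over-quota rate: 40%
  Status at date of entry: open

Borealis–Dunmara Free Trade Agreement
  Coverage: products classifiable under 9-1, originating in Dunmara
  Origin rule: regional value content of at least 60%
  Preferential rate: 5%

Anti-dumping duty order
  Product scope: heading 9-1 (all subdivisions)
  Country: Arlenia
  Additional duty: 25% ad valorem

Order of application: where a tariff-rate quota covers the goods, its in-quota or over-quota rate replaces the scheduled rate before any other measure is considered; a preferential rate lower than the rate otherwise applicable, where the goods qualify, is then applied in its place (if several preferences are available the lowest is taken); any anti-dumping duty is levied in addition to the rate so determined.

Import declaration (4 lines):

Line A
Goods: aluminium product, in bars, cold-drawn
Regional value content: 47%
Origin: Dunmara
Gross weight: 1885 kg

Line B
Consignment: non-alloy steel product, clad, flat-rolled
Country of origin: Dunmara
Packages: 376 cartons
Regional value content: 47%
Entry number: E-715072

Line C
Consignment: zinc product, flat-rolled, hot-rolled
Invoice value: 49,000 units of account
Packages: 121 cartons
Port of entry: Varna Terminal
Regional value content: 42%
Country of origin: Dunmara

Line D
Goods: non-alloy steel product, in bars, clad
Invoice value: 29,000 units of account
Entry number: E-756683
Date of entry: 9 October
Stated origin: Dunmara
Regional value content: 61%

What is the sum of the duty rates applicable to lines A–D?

70%

Line A: aluminium → 9-2; in bars → 9-2-1; cold-drawn → 9-2-1-1. Scheduled 28%. Dunmara agreement on 9-1: 9-2-1-1 not covered. → 28%.
Line B: non-alloy steel → 9-1; flat-rolled → 9-1-3; clad → 9-1-3-1. Scheduled 19%. Dunmara agreement on 9-1: RVC < 60%. → 19%.
Line C: zinc → 9-3; flat-rolled → 9-3-1; hot-rolled → 9-3-1-2. Scheduled 18%. Dunmara agreement on 9-1: 9-3-1-2 not covered. → 18%.
Line D: non-alloy steel → 9-1; in bars → 9-1-2; clad → 9-1-2-1. Scheduled 37%. Dunmara agreement on 9-1: RVC ≥ 60% → 5% available; preferential 5%. → 5%.
Sum: 28% + 19% + 18% + 5% = 70%.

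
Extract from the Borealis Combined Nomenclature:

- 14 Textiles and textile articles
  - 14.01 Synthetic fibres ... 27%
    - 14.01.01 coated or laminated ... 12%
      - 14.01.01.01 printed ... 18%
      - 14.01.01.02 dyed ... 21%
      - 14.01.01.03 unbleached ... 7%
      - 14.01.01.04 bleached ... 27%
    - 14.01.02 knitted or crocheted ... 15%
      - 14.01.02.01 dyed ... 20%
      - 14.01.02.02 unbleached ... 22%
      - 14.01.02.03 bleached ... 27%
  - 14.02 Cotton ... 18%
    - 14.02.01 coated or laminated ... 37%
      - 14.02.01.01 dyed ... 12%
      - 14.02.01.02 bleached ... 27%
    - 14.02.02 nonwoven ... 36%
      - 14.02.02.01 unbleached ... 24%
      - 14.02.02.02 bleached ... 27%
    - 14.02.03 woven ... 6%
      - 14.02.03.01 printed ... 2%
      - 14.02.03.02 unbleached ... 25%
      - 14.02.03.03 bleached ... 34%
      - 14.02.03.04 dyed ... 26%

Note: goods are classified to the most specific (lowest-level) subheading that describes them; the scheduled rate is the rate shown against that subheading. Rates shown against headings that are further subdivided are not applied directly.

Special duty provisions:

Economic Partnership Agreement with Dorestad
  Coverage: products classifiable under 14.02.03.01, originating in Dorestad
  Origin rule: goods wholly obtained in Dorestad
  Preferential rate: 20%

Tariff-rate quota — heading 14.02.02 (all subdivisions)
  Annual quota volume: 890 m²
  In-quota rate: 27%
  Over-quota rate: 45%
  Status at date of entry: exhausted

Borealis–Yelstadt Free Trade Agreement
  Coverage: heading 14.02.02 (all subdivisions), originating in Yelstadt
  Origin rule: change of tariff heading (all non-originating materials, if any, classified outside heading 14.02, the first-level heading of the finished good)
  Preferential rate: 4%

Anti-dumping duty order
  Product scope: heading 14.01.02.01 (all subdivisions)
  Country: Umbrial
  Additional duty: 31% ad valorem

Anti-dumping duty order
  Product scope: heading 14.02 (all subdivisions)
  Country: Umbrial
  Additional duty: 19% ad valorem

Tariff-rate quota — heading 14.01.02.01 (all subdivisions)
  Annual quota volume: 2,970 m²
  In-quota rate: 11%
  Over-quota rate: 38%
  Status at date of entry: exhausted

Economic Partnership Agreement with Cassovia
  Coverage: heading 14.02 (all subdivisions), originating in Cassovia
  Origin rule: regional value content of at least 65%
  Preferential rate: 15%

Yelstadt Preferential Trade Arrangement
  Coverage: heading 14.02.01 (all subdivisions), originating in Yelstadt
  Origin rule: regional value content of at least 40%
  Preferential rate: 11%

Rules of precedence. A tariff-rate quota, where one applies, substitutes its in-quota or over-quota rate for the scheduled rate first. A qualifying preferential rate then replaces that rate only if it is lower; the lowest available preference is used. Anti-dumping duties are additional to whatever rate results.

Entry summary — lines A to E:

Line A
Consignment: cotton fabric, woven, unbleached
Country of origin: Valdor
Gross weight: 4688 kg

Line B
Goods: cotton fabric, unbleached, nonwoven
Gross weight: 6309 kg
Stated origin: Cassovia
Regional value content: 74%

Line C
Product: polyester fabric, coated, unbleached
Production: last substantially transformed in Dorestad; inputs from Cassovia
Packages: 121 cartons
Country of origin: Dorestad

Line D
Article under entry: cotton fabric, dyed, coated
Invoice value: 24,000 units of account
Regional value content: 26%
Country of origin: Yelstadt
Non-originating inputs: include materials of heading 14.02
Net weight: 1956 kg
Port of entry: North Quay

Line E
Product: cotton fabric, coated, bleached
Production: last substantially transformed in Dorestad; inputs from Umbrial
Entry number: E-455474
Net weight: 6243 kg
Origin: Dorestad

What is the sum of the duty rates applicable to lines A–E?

86%

Line A: cotton → 14.02; woven → 14.02.03; unbleached → 14.02.03.02. Scheduled 25%. No special measure applies. → 25%.
Line B: cotton → 14.02; nonwoven → 14.02.02; unbleached → 14.02.02.01. Scheduled 24%. quota on 14.02.02 exhausted → over-quota 45%; Cassovia agreement on 14.02: RVC ≥ 65% → 15% available; preferential 15%. → 15%.
Line C: polyester → 14.01; coated → 14.01.01; unbleached → 14.01.01.03. Scheduled 7%. Dorestad agreement on 14.02.03.01: 14.01.01.03 not covered. → 7%.
Line D: cotton → 14.02; coated → 14.02.01; dyed → 14.02.01.01. Scheduled 12%. Yelstadt agreement on 14.02.02: 14.02.01.01 not covered; Yelstadt agreement on 14.02.01: RVC < 40%. → 12%.
Line E: cotton → 14.02; coated → 14.02.01; bleached → 14.02.01.02. Scheduled 27%. Dorestad agreement on 14.02.03.01: 14.02.01.02 not covered. → 27%.
Sum: 25% + 15% + 7% + 12% + 27% = 86%.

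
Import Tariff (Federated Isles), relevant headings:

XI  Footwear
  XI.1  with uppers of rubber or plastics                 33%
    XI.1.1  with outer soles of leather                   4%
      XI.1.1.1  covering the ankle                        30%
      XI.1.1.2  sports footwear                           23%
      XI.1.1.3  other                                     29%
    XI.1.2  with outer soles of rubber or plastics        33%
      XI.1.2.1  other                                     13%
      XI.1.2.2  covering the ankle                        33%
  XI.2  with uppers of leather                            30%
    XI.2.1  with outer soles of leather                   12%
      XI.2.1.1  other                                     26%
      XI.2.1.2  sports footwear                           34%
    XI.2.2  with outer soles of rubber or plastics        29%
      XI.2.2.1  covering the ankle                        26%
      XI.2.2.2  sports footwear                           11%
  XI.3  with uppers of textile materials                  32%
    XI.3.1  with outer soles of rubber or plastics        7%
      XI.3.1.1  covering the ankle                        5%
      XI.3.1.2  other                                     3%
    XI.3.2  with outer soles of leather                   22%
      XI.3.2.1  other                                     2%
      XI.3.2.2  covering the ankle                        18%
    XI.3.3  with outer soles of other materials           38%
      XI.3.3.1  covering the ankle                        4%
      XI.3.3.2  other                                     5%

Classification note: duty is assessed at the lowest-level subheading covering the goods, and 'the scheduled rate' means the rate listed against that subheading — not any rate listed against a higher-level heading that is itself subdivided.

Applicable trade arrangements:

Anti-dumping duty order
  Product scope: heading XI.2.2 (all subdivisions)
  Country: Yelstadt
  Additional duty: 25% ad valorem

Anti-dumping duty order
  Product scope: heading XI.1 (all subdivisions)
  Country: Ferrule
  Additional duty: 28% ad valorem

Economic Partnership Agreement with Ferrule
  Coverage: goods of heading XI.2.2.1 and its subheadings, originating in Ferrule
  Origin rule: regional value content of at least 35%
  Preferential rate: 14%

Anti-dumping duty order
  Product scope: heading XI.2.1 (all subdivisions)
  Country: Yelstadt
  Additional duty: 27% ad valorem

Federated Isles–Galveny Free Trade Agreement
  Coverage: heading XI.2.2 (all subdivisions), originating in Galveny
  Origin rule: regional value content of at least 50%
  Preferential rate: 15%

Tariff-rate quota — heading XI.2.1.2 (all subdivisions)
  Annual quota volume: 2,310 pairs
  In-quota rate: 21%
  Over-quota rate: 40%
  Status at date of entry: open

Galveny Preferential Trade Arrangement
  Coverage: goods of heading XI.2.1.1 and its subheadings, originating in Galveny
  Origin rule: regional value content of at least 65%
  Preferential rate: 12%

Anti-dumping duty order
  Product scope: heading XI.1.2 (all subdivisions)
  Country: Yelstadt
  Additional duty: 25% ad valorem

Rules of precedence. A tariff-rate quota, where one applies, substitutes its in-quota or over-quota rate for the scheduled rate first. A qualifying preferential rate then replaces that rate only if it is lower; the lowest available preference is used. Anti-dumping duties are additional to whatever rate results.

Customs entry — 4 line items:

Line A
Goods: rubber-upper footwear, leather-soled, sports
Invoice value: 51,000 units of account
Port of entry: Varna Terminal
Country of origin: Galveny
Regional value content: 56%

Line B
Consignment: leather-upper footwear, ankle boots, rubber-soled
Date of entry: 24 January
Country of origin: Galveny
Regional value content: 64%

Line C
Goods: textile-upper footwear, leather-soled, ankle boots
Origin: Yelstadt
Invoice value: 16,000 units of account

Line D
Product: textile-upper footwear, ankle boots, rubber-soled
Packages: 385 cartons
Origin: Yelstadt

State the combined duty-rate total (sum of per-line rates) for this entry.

Line A: rubber-upper → XI.1; leather-soled → XI.1.1; sports → XI.1.1.2. Scheduled 23%. Galveny agreement on XI.2.2: XI.1.1.2 not covered; Galveny agreement on XI.2.1.1: XI.1.1.2 not covered. → 23%.
Line B: leather-upper → XI.2; rubber-soled → XI.2.2; ankle boots → XI.2.2.1. Scheduled 26%. Galveny agreement on XI.2.2: RVC ≥ 50% → 15% available; Galveny agreement on XI.2.1.1: XI.2.2.1 not covered; preferential 15%. → 15%.
Line C: textile-upper → XI.3; leather-soled → XI.3.2; ankle boots → XI.3.2.2. Scheduled 18%. No special measure applies. → 18%.
Line D: textile-upper → XI.3; rubber-soled → XI.3.1; ankle boots → XI.3.1.1. Scheduled 5%. No special measure applies. → 5%.
Sum: 23% + 15% + 18% + 5% = 61%.

61%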